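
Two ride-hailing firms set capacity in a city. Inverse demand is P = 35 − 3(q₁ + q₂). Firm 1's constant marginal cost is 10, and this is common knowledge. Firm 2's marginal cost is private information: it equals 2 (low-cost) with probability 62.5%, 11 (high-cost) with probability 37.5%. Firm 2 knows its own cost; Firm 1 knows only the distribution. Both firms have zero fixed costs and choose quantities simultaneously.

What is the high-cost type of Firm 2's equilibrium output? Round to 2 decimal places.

Firm 2 with cost c maximizes (35 − 3(q₁+q₂) − c)·q₂, giving q₂(c) = (35 − c − 3q₁)/6.
E[c₂] = 0.625·2 + 0.375·11 = 5.375
Firm 1's FOC against E[q₂] yields q₁ = (35 − 2·10 + E[c₂])/9 = (35 − 20 + 5.375)/9 = 2.26389.
q₂(high-cost) = (35 − 11 − 3·2.26389)/6 = 2.86806.

2.87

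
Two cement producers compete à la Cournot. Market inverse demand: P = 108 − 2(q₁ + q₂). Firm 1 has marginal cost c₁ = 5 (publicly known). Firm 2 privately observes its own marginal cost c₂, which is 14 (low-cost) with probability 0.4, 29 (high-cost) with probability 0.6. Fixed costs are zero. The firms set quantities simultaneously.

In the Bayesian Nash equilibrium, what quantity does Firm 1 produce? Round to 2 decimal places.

20.17

Type-c best response for Firm 2: q₂(c) = (108 − c)/4 − q₁/2.
Firm 1 maximizes expected profit; its first-order condition is 108 − 4q₁ − 2E[q₂] − 5 = 0.
Substituting E[q₂] and solving: E[c₂] = 23, so q₁ = (108 − 2·5 + 23)/6 = 20.1667.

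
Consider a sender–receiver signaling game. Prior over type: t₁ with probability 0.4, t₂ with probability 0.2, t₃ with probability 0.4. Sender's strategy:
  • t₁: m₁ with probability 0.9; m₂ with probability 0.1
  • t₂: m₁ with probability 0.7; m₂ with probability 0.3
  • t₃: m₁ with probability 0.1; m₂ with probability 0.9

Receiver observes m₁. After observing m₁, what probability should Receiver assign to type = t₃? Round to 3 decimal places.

P(m₁) = 0.4·0.9 + 0.2·0.7 + 0.4·0.1 = 0.54
P(t₃ | m₁) = (0.4·0.1) / 0.54 = 0.04 / 0.54 = 0.0740741

0.074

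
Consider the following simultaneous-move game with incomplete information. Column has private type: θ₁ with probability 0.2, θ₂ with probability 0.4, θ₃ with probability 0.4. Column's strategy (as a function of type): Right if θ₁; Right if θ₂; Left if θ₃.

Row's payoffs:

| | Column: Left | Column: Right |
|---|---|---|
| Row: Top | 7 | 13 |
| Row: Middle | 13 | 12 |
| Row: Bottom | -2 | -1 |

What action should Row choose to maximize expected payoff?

E[Top] = 0.2·(13) + 0.4·(13) + 0.4·(7) = 10.6
E[Middle] = 0.2·(12) + 0.4·(12) + 0.4·(13) = 12.4
E[Bottom] = 0.2·(-1) + 0.4·(-1) + 0.4·(-2) = -1.4
Best response: Middle (12.4 is the largest).

Middle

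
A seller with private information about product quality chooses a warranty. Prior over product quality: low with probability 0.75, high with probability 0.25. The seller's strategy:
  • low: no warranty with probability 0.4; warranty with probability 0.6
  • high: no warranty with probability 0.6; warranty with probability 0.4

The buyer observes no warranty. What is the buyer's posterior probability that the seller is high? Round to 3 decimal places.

P(no warranty) = 0.75·0.4 + 0.25·0.6 = 0.45
P(high | no warranty) = (0.25·0.6) / 0.45 = 0.15 / 0.45 = 0.333333

0.333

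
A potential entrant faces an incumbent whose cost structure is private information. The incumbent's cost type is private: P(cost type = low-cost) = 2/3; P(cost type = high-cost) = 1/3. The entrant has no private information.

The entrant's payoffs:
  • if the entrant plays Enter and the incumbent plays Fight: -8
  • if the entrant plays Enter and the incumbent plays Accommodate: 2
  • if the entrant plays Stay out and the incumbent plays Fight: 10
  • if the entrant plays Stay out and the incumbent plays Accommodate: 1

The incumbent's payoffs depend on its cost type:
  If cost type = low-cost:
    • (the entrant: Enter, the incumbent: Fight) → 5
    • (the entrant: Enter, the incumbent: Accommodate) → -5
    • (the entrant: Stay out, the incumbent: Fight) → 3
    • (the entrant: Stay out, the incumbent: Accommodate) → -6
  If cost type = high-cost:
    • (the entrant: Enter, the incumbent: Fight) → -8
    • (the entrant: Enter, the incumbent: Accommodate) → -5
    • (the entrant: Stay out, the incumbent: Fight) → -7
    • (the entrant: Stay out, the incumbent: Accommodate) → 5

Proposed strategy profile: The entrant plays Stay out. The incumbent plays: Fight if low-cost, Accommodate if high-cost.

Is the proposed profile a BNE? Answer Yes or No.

The entrant plays Stay out: E[Stay out] = 2/3·(10) + 1/3·(1) = 7; E[Enter] = -14/3. Best-responding. ✓
The incumbent (cost type low-cost), facing Stay out: Fight gives 3, Accommodate gives -6. Proposed Fight is best. ✓
The incumbent (cost type high-cost), facing Stay out: Fight gives -7, Accommodate gives 5. Proposed Accommodate is best. ✓

Yes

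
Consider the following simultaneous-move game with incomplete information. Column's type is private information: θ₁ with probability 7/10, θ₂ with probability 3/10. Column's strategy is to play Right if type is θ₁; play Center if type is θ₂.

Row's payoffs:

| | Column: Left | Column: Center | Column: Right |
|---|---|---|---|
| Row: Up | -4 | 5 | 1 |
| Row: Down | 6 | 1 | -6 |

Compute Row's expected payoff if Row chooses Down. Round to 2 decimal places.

-3.90

E[Down] = 7/10·(-6) + 3/10·1 = (-21/5) + 3/10 = -39/10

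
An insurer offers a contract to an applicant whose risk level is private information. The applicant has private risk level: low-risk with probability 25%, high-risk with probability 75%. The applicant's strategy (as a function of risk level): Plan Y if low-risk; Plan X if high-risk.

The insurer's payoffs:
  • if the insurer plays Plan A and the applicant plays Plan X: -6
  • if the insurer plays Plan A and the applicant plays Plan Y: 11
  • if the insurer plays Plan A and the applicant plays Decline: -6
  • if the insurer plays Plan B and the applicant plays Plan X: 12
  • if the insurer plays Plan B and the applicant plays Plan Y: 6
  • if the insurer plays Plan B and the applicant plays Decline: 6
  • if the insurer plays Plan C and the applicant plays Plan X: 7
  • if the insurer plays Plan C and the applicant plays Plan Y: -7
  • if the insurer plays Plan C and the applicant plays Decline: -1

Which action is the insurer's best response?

Compute the insurer's expected payoff for each action, taking the expectation over the applicant's type.
E[Plan A] = 0.25·(11) + 0.75·(-6) = -1.75
E[Plan B] = 0.25·(6) + 0.75·(12) = 10.5
E[Plan C] = 0.25·(-7) + 0.75·(7) = 3.5
Best response: Plan B (10.5 is the largest).

Plan B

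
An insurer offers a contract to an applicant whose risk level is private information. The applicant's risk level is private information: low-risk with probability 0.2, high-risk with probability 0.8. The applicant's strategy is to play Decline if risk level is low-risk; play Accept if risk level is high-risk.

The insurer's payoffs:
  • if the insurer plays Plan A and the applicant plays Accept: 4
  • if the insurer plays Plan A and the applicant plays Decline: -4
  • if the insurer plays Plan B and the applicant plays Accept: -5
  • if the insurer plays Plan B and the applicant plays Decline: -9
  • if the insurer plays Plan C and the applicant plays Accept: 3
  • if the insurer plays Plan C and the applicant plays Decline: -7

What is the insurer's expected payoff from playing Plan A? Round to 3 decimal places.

2.400

E[Plan A] = 0.2·(-4) + 0.8·4 = (-0.8) + 3.2 = 2.4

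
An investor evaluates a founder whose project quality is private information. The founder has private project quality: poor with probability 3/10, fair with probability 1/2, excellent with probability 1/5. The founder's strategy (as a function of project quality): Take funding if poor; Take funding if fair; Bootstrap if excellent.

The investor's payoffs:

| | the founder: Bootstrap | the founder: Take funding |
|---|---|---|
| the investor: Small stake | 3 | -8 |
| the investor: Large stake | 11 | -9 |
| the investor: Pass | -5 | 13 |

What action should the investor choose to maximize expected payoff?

Pass

E[Small stake] = 3/10·(-8) + 1/2·(-8) + 1/5·(3) = -29/5
E[Large stake] = 3/10·(-9) + 1/2·(-9) + 1/5·(11) = -5
E[Pass] = 3/10·(13) + 1/2·(13) + 1/5·(-5) = 47/5
Best response: Pass (47/5 is the largest).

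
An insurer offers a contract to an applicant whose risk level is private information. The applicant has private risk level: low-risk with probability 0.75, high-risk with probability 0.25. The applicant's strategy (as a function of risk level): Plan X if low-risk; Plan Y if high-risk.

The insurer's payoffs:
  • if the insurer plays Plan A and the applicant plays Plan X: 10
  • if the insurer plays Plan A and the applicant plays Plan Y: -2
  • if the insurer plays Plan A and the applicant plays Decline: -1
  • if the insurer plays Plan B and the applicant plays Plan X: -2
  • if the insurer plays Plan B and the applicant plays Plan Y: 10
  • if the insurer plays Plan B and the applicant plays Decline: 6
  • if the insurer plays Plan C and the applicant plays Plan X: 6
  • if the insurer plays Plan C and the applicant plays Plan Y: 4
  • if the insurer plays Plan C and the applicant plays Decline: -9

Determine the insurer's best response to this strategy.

E[Plan A] = 0.75·(10) + 0.25·(-2) = 7
E[Plan B] = 0.75·(-2) + 0.25·(10) = 1
E[Plan C] = 0.75·(6) + 0.25·(4) = 5.5
Best response: Plan A (7 is the largest).

Plan A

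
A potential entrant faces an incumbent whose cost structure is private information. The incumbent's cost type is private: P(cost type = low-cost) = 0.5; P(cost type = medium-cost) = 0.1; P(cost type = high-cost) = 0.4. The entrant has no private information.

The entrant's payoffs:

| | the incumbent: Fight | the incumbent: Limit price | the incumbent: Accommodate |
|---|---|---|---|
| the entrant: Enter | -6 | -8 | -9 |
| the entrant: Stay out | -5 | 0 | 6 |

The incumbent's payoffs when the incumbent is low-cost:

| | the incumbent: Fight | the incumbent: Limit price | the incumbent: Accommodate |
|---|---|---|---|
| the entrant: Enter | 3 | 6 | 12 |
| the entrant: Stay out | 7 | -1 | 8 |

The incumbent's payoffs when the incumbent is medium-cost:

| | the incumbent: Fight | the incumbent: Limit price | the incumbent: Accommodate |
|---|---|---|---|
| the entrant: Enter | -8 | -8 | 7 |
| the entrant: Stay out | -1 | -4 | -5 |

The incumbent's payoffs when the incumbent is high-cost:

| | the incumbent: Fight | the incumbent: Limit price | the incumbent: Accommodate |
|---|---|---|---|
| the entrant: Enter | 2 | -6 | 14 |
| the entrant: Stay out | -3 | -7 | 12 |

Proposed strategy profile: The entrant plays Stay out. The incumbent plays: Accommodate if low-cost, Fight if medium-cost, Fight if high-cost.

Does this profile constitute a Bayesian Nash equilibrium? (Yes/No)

No

A profile is a BNE iff every type of every player is best-responding given beliefs about the other side.
The entrant plays Stay out: E[Stay out] = 0.5·(6) + 0.1·(-5) + 0.4·(-5) = 0.5; E[Enter] = -7.5. Best-responding. ✓
The incumbent (cost type low-cost), facing Stay out: Fight gives 7, Limit price gives -1, Accommodate gives 8. Proposed Accommodate is best. ✓
The incumbent (cost type medium-cost), facing Stay out: Fight gives -1, Limit price gives -4, Accommodate gives -5. Proposed Fight is best. ✓
The incumbent (cost type high-cost), facing Stay out: Fight gives -3, Limit price gives -7, Accommodate gives 12. Proposed Fight is not best — profitable deviation exists. ✗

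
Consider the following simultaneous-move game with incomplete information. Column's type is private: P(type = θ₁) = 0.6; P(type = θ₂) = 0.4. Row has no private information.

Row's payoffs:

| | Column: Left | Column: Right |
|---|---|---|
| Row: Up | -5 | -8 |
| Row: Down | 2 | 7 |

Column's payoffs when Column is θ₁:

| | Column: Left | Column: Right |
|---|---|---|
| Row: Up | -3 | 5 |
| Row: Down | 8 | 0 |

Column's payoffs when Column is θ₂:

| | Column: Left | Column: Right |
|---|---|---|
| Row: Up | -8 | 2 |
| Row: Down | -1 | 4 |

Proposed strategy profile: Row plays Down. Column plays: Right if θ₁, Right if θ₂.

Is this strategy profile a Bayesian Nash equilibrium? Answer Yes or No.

A profile is a BNE iff every type of every player is best-responding given beliefs about the other side.
Row plays Down: E[Down] = 0.6·(7) + 0.4·(7) = 7; E[Up] = -8. Best-responding. ✓
Column (type θ₁), facing Down: Left gives 8, Right gives 0. Proposed Right is not best — profitable deviation exists. ✗
Column (type θ₂), facing Down: Left gives -1, Right gives 4. Proposed Right is best. ✓

No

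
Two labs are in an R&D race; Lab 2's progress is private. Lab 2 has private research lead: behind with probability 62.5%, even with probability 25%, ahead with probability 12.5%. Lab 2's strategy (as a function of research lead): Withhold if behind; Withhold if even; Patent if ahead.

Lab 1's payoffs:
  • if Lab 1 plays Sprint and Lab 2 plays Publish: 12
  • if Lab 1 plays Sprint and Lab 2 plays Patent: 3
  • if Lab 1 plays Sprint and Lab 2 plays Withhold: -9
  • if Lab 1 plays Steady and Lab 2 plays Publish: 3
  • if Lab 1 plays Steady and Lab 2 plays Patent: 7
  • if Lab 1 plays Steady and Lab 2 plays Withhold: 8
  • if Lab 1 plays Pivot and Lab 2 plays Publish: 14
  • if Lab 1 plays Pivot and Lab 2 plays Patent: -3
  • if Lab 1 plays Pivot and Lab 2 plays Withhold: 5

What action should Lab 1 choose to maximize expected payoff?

Compute Lab 1's expected payoff for each action, taking the expectation over Lab 2's type.
E[Sprint] = 0.625·(-9) + 0.25·(-9) + 0.125·(3) = -7.5
E[Steady] = 0.625·(8) + 0.25·(8) + 0.125·(7) = 7.875
E[Pivot] = 0.625·(5) + 0.25·(5) + 0.125·(-3) = 4
Best response: Steady (7.875 is the largest).

Steady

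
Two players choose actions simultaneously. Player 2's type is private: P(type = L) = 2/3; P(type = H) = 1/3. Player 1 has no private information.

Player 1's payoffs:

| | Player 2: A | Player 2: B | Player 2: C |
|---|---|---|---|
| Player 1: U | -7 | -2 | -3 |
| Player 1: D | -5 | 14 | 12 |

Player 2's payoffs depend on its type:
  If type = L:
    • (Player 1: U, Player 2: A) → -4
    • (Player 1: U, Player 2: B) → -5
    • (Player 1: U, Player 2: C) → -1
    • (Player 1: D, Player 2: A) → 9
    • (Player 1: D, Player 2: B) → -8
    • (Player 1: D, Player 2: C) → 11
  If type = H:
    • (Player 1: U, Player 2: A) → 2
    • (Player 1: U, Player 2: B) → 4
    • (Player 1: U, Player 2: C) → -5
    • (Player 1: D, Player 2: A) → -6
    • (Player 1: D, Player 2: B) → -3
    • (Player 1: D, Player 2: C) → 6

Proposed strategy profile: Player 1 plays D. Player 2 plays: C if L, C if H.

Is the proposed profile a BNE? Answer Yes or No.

Player 1 plays D: E[D] = 2/3·(12) + 1/3·(12) = 12; E[U] = -3. Best-responding. ✓
Player 2 (type L), facing D: A gives 9, B gives -8, C gives 11. Proposed C is best. ✓
Player 2 (type H), facing D: A gives -6, B gives -3, C gives 6. Proposed C is best. ✓

Yes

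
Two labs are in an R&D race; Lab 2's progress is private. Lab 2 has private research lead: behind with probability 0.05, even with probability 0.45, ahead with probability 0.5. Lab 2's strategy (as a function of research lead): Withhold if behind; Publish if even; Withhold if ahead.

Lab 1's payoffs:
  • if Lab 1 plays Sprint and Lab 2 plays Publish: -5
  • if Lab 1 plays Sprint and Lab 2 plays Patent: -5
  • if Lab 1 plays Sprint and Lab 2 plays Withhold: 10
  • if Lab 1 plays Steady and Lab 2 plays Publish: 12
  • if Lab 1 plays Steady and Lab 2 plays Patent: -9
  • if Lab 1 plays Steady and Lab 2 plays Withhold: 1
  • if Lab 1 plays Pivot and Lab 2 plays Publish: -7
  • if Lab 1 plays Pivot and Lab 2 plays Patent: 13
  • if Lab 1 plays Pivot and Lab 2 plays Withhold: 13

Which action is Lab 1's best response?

Compute Lab 1's expected payoff for each action, taking the expectation over Lab 2's type.
E[Sprint] = 0.05·(10) + 0.45·(-5) + 0.5·(10) = 3.25
E[Steady] = 0.05·(1) + 0.45·(12) + 0.5·(1) = 5.95
E[Pivot] = 0.05·(13) + 0.45·(-7) + 0.5·(13) = 4
Best response: Steady (5.95 is the largest).

Steady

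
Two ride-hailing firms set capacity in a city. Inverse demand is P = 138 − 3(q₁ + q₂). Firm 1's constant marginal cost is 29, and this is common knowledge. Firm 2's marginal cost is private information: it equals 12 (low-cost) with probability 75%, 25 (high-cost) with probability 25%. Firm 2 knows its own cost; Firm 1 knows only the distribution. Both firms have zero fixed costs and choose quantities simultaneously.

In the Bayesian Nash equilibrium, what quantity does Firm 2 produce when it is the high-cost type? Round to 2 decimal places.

13.54

Type-c best response for Firm 2: q₂(c) = (138 − c)/6 − q₁/2.
Firm 1 maximizes expected profit; its first-order condition is 138 − 6q₁ − 3E[q₂] − 29 = 0.
Substituting E[q₂] and solving: E[c₂] = 15.25, so q₁ = (138 − 2·29 + 15.25)/9 = 10.5833.
q₂(high-cost) = (138 − 25 − 3·10.5833)/6 = 13.5417.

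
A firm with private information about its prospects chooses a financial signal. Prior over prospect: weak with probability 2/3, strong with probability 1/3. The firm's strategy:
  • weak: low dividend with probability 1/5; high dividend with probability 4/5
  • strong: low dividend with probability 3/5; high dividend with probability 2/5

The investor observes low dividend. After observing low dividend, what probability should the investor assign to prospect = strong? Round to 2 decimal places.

P(low dividend) = (2/3)·(1/5) + (1/3)·(3/5) = 1/3
P(strong | low dividend) = ((1/3)·(3/5)) / (1/3) = (1/5) / (1/3) = 3/5

0.60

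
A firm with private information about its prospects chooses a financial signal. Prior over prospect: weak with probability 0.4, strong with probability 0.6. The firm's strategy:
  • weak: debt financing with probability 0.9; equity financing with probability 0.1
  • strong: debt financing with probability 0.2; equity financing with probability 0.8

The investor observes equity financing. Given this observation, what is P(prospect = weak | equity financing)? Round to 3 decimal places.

P(equity financing) = 0.4·0.1 + 0.6·0.8 = 0.52
P(weak | equity financing) = (0.4·0.1) / 0.52 = 0.04 / 0.52 = 0.0769231

0.077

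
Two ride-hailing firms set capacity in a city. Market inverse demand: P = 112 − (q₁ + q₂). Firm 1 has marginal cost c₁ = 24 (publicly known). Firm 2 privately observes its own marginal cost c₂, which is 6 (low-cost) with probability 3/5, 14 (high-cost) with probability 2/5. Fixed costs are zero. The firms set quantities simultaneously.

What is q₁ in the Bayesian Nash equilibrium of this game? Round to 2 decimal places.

24.40

Type-c best response for Firm 2: q₂(c) = (112 − c)/2 − q₁/2.
Firm 1 maximizes expected profit; its first-order condition is 112 − 2q₁ − E[q₂] − 24 = 0.
Substituting E[q₂] and solving: E[c₂] = 9.2, so q₁ = (112 − 2·24 + 9.2)/3 = 24.4.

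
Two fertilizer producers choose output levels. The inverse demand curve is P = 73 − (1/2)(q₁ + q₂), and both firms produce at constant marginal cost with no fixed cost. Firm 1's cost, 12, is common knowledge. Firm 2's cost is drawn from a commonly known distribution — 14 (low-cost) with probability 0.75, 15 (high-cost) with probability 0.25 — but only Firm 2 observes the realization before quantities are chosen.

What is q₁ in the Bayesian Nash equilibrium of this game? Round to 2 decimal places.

Firm 2 with cost c maximizes (73 − (1/2)(q₁+q₂) − c)·q₂, giving q₂(c) = (73 − c − (1/2)q₁).
E[c₂] = 0.75·14 + 0.25·15 = 14.25
Firm 1's FOC against E[q₂] yields q₁ = (73 − 2·12 + E[c₂])/(3/2) = (73 − 24 + 14.25)/(3/2) = 42.1667.

42.17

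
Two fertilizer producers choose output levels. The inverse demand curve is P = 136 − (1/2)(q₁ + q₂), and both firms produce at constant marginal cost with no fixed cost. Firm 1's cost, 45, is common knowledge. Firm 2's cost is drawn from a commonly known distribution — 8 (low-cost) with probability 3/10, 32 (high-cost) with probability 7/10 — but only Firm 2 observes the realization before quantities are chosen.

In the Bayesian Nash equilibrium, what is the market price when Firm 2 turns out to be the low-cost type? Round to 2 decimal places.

Type-c best response for Firm 2: q₂(c) = (136 − c) − q₁/2.
Firm 1 maximizes expected profit; its first-order condition is 136 − q₁ − (1/2)E[q₂] − 45 = 0.
Substituting E[q₂] and solving: E[c₂] = 24.8, so q₁ = (136 − 2·45 + 24.8)/(3/2) = 47.2.
q₂(low-cost) = 104.4, so P = 136 − (1/2)·(47.2 + 104.4) = 60.2.

60.20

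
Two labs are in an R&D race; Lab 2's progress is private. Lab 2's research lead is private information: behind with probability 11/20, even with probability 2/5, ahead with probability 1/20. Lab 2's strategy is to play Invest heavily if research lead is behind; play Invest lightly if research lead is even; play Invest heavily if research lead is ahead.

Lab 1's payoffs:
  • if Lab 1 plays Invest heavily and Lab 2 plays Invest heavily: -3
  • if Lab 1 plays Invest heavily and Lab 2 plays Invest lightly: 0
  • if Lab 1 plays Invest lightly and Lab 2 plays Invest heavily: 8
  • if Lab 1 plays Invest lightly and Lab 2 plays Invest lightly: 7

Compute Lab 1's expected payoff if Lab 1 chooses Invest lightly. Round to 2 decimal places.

7.60

Take the expectation over Lab 2's research lead, weighting each type's action by its prior probability.
E[Invest lightly] = 11/20·8 + 2/5·7 + 1/20·8 = 22/5 + 14/5 + 2/5 = 38/5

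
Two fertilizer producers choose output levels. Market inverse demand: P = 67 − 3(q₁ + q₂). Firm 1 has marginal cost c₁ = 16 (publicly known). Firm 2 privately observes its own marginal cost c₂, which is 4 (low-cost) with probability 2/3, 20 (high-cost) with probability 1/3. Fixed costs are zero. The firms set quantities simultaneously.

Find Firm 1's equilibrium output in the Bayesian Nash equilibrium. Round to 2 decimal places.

4.93

Type-c best response for Firm 2: q₂(c) = (67 − c)/6 − q₁/2.
Firm 1 maximizes expected profit; its first-order condition is 67 − 6q₁ − 3E[q₂] − 16 = 0.
Substituting E[q₂] and solving: E[c₂] = 9.33333, so q₁ = (67 − 2·16 + 9.33333)/9 = 4.92593.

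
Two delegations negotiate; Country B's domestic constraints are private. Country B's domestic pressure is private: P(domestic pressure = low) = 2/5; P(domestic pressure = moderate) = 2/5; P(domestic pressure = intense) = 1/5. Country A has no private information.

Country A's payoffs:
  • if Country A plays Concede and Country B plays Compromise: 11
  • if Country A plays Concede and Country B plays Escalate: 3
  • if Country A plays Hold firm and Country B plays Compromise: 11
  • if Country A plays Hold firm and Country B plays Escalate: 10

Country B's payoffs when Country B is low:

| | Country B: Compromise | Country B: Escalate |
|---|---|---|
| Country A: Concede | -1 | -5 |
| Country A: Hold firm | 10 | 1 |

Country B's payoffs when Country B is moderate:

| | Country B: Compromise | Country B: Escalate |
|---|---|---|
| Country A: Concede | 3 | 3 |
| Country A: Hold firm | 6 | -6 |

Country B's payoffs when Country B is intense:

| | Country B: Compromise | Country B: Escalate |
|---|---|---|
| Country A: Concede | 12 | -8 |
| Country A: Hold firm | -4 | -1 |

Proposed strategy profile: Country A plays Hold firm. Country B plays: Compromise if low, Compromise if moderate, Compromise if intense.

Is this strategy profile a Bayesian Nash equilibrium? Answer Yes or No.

Country A plays Hold firm: E[Hold firm] = 2/5·(11) + 2/5·(11) + 1/5·(11) = 11; E[Concede] = 11. Best-responding. ✓
Country B (domestic pressure low), facing Hold firm: Compromise gives 10, Escalate gives 1. Proposed Compromise is best. ✓
Country B (domestic pressure moderate), facing Hold firm: Compromise gives 6, Escalate gives -6. Proposed Compromise is best. ✓
Country B (domestic pressure intense), facing Hold firm: Compromise gives -4, Escalate gives -1. Proposed Compromise is not best — profitable deviation exists. ✗

No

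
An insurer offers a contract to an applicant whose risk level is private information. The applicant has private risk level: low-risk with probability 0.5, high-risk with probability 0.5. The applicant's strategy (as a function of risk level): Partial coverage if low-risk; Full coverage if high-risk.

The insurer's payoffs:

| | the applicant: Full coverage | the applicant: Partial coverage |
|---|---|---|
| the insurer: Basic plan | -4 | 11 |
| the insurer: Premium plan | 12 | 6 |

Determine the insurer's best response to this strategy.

E[Basic plan] = 0.5·(11) + 0.5·(-4) = 3.5
E[Premium plan] = 0.5·(6) + 0.5·(12) = 9
Best response: Premium plan (9 is the largest).

Premium plan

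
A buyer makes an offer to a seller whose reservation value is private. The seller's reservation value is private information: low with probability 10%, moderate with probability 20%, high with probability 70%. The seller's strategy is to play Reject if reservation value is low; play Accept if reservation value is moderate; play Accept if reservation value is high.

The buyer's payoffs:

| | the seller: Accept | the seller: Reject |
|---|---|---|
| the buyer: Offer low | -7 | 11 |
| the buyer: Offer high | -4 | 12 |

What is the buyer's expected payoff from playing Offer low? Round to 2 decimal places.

E[Offer low] = 0.1·11 + 0.2·(-7) + 0.7·(-7) = 1.1 + (-1.4) + (-4.9) = -5.2

-5.20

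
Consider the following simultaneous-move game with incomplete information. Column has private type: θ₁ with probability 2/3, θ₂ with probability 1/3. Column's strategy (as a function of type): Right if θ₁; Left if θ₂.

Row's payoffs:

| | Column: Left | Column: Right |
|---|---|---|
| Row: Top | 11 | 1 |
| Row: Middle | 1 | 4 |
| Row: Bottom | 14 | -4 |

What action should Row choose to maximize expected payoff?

E[Top] = 2/3·(1) + 1/3·(11) = 13/3
E[Middle] = 2/3·(4) + 1/3·(1) = 3
E[Bottom] = 2/3·(-4) + 1/3·(14) = 2
Best response: Top (13/3 is the largest).

Top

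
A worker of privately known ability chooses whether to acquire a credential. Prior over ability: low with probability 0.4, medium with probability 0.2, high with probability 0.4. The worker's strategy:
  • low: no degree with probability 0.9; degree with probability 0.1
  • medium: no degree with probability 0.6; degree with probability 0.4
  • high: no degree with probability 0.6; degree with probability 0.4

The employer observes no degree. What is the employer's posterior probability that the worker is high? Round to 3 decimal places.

0.333

P(no degree) = 0.4·0.9 + 0.2·0.6 + 0.4·0.6 = 0.72
P(high | no degree) = (0.4·0.6) / 0.72 = 0.24 / 0.72 = 0.333333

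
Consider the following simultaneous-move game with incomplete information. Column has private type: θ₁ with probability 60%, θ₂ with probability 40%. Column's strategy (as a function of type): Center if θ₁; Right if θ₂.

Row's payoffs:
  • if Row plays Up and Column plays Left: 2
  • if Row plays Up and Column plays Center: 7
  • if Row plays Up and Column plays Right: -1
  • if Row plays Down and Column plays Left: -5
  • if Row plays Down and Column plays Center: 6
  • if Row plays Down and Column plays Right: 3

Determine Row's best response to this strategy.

E[Up] = 0.6·(7) + 0.4·(-1) = 3.8
E[Down] = 0.6·(6) + 0.4·(3) = 4.8
Best response: Down (4.8 is the largest).

Down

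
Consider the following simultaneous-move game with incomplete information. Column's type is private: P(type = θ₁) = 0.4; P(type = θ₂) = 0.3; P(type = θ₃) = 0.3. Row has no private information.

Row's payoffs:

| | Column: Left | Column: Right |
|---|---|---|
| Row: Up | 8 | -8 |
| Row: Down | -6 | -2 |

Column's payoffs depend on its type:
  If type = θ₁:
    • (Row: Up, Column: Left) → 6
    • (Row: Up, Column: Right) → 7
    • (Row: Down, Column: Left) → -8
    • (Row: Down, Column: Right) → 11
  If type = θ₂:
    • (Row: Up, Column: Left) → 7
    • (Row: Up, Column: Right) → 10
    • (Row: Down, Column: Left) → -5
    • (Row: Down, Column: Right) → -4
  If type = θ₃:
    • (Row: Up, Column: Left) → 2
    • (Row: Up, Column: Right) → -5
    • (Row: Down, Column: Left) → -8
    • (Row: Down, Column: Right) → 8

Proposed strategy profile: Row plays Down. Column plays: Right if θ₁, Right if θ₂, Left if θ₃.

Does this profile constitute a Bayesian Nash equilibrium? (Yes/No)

No

Row plays Down: E[Down] = 0.4·(-2) + 0.3·(-2) + 0.3·(-6) = -3.2; E[Up] = -3.2. Best-responding. ✓
Column (type θ₁), facing Down: Left gives -8, Right gives 11. Proposed Right is best. ✓
Column (type θ₂), facing Down: Left gives -5, Right gives -4. Proposed Right is best. ✓
Column (type θ₃), facing Down: Left gives -8, Right gives 8. Proposed Left is not best — profitable deviation exists. ✗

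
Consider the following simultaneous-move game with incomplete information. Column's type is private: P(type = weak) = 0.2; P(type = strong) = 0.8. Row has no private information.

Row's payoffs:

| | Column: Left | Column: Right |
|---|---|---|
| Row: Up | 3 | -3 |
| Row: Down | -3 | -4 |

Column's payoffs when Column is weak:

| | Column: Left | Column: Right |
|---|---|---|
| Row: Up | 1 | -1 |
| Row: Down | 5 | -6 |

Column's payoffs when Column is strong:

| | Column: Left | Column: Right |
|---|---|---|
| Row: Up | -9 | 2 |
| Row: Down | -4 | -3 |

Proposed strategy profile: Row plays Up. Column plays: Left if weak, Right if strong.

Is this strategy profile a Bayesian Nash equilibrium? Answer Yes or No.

A profile is a BNE iff every type of every player is best-responding given beliefs about the other side.
Row plays Up: E[Up] = 0.2·(3) + 0.8·(-3) = -1.8; E[Down] = -3.8. Best-responding. ✓
Column (type weak), facing Up: Left gives 1, Right gives -1. Proposed Left is best. ✓
Column (type strong), facing Up: Left gives -9, Right gives 2. Proposed Right is best. ✓

Yes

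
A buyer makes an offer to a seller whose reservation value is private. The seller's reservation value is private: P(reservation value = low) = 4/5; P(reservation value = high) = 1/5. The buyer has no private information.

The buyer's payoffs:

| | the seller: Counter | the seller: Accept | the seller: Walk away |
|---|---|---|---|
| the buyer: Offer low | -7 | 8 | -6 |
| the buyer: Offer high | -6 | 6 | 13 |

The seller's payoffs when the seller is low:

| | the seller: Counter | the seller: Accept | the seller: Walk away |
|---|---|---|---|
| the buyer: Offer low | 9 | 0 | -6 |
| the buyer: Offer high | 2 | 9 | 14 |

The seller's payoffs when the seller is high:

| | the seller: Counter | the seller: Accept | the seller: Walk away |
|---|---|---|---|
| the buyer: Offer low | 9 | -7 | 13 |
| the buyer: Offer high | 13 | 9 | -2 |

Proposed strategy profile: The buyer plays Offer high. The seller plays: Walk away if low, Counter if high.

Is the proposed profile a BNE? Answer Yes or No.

A profile is a BNE iff every type of every player is best-responding given beliefs about the other side.
The buyer plays Offer high: E[Offer high] = 4/5·(13) + 1/5·(-6) = 46/5; E[Offer low] = -31/5. Best-responding. ✓
The seller (reservation value low), facing Offer high: Counter gives 2, Accept gives 9, Walk away gives 14. Proposed Walk away is best. ✓
The seller (reservation value high), facing Offer high: Counter gives 13, Accept gives 9, Walk away gives -2. Proposed Counter is best. ✓

Yes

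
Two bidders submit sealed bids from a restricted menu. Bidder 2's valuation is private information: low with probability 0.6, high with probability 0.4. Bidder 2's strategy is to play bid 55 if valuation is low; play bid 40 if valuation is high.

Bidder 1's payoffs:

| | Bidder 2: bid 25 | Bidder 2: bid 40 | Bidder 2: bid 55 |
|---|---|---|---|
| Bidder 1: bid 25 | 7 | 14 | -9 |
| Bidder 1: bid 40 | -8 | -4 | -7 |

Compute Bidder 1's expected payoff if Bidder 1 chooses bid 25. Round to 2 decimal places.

0.20

E[bid 25] = 0.6·(-9) + 0.4·14 = (-5.4) + 5.6 = 0.2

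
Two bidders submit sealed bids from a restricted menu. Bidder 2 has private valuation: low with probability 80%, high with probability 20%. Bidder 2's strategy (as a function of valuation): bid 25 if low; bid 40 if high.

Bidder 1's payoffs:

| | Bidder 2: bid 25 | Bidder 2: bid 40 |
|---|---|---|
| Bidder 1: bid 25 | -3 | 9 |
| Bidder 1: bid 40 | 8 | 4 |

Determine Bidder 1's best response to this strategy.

E[bid 25] = 0.8·(-3) + 0.2·(9) = -0.6
E[bid 40] = 0.8·(8) + 0.2·(4) = 7.2
Best response: bid 40 (7.2 is the largest).

bid 40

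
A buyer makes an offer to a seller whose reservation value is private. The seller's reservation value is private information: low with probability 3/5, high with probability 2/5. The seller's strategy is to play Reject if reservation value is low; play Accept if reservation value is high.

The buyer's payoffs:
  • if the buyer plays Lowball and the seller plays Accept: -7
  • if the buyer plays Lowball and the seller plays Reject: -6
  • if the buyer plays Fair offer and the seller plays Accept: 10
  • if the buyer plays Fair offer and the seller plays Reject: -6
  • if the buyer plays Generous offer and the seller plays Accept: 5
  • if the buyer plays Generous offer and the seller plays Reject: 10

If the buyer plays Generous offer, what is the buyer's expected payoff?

8

E[Generous offer] = 3/5·10 + 2/5·5 = 6 + 2 = 8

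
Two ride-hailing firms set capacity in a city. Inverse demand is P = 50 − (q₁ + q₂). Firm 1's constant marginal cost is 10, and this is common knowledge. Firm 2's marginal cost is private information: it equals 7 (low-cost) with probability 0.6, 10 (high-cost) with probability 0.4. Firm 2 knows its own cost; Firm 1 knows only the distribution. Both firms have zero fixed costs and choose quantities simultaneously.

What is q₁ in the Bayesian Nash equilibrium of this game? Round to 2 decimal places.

12.73

Firm 2 with cost c maximizes (50 − (q₁+q₂) − c)·q₂, giving q₂(c) = (50 − c − q₁)/2.
E[c₂] = 0.6·7 + 0.4·10 = 8.2
Firm 1's FOC against E[q₂] yields q₁ = (50 − 2·10 + E[c₂])/3 = (50 − 20 + 8.2)/3 = 12.7333.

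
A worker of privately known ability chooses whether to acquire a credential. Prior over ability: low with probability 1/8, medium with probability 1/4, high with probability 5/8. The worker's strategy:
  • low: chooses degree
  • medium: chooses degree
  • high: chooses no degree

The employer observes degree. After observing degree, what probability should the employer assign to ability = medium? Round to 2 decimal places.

0.67

P(degree) = (1/8)·1 + (1/4)·1 + (5/8)·0 = 3/8
P(medium | degree) = ((1/4)·1) / (3/8) = (1/4) / (3/8) = 2/3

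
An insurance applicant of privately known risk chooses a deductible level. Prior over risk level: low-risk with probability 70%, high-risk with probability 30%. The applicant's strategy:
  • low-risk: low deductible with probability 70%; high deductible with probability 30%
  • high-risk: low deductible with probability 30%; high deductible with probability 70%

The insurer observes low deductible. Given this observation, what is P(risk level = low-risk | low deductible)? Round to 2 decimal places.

0.84

Apply Bayes' rule using the sender's strategy as the likelihood.
P(low deductible) = 0.7·0.7 + 0.3·0.3 = 0.58
P(low-risk | low deductible) = (0.7·0.7) / 0.58 = 0.49 / 0.58 = 0.844828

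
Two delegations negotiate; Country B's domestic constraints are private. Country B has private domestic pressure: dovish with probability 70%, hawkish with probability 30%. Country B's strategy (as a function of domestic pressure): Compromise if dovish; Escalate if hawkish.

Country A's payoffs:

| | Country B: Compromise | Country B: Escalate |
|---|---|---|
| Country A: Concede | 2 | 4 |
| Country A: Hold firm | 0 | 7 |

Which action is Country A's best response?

Compute Country A's expected payoff for each action, taking the expectation over Country B's type.
E[Concede] = 0.7·(2) + 0.3·(4) = 2.6
E[Hold firm] = 0.7·(0) + 0.3·(7) = 2.1
Best response: Concede (2.6 is the largest).

Concede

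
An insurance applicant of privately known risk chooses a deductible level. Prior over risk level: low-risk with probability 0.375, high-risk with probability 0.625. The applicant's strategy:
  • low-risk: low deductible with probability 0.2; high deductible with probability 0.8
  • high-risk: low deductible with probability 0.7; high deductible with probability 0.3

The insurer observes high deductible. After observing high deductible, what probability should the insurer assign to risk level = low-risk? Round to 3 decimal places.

Apply Bayes' rule using the sender's strategy as the likelihood.
P(high deductible) = 0.375·0.8 + 0.625·0.3 = 0.4875
P(low-risk | high deductible) = (0.375·0.8) / 0.4875 = 0.3 / 0.4875 = 0.615385

0.615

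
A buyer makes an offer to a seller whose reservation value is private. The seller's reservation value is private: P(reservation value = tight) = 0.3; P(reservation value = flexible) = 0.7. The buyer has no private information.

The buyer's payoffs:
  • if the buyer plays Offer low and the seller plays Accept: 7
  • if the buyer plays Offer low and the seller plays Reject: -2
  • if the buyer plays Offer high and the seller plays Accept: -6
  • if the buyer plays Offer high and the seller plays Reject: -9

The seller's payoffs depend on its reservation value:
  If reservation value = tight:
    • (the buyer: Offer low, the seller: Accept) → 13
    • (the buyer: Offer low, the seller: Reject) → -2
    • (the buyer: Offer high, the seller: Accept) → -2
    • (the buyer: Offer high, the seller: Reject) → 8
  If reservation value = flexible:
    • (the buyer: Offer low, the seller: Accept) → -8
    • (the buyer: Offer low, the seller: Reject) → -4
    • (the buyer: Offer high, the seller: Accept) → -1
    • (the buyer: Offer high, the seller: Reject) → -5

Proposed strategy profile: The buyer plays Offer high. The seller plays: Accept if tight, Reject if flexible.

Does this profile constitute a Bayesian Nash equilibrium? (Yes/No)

No

The buyer plays Offer high: E[Offer high] = 0.3·(-6) + 0.7·(-9) = -8.1; E[Offer low] = 0.7. Not best-responding. ✗
The seller (reservation value tight), facing Offer high: Accept gives -2, Reject gives 8. Proposed Accept is not best — profitable deviation exists. ✗
The seller (reservation value flexible), facing Offer high: Accept gives -1, Reject gives -5. Proposed Reject is not best — profitable deviation exists. ✗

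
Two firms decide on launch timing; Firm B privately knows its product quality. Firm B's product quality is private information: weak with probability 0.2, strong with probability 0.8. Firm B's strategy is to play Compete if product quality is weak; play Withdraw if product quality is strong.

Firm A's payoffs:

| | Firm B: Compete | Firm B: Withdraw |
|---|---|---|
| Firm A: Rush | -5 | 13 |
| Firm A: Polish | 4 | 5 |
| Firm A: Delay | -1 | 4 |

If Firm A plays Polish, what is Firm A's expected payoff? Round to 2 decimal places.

Take the expectation over Firm B's product quality, weighting each type's action by its prior probability.
E[Polish] = 0.2·4 + 0.8·5 = 0.8 + 4 = 4.8

4.80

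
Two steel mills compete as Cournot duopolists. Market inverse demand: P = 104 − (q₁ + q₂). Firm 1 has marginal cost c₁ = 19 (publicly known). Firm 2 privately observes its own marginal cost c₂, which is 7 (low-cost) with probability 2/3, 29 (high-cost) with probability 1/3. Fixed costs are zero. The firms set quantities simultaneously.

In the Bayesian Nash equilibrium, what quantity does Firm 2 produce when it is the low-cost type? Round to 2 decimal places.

35.11

Each type of Firm 2 best-responds to q₁; Firm 1 best-responds to the expected q₂ over Firm 2's types.
Firm 2 with cost c maximizes (104 − (q₁+q₂) − c)·q₂, giving q₂(c) = (104 − c − q₁)/2.
E[c₂] = 2/3·7 + 1/3·29 = 14.3333
Firm 1's FOC against E[q₂] yields q₁ = (104 − 2·19 + E[c₂])/3 = (104 − 38 + 14.3333)/3 = 26.7778.
q₂(low-cost) = (104 − 7 − 26.7778)/2 = 35.1111.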